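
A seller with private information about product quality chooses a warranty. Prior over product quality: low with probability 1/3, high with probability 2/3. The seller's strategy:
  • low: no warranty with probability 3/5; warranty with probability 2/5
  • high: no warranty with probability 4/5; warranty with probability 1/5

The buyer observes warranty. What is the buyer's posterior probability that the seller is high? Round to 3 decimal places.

0.500

P(warranty) = (1/3)·(2/5) + (2/3)·(1/5) = 4/15
P(high | warranty) = ((2/3)·(1/5)) / (4/15) = (2/15) / (4/15) = 1/2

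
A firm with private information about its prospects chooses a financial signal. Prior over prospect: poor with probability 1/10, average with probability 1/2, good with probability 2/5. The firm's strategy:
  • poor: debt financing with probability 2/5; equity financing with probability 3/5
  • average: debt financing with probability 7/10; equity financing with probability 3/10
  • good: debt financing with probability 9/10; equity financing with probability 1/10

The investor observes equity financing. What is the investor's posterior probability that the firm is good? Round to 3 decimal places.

0.160

Apply Bayes' rule using the sender's strategy as the likelihood.
P(equity financing) = (1/10)·(3/5) + (1/2)·(3/10) + (2/5)·(1/10) = 1/4
P(good | equity financing) = ((2/5)·(1/10)) / (1/4) = (1/25) / (1/4) = 4/25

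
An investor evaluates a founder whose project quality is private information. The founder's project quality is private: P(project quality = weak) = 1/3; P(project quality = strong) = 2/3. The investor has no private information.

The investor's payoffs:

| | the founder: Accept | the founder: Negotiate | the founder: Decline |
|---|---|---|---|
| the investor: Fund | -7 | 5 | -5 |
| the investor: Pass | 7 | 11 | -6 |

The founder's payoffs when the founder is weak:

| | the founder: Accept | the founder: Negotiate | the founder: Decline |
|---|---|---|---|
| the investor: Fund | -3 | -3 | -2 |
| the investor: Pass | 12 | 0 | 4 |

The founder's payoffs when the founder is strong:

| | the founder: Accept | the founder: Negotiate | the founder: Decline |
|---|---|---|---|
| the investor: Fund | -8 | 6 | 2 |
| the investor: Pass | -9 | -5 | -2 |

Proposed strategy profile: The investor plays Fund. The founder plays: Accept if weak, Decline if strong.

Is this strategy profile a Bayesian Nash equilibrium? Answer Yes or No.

No

The investor plays Fund: E[Fund] = 1/3·(-7) + 2/3·(-5) = -17/3; E[Pass] = -5/3. Not best-responding. ✗
The founder (project quality weak), facing Fund: Accept gives -3, Negotiate gives -3, Decline gives -2. Proposed Accept is not best — profitable deviation exists. ✗
The founder (project quality strong), facing Fund: Accept gives -8, Negotiate gives 6, Decline gives 2. Proposed Decline is not best — profitable deviation exists. ✗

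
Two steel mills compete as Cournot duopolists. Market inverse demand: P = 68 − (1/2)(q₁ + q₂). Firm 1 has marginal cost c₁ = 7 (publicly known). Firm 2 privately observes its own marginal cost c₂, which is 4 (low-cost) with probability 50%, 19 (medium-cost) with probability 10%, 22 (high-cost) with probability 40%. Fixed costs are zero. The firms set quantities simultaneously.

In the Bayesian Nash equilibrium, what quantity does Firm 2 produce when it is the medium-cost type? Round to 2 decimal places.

26.77

Firm 2 with cost c maximizes (68 − (1/2)(q₁+q₂) − c)·q₂, giving q₂(c) = (68 − c − (1/2)q₁).
E[c₂] = 0.5·4 + 0.1·19 + 0.4·22 = 12.7
Firm 1's FOC against E[q₂] yields q₁ = (68 − 2·7 + E[c₂])/(3/2) = (68 − 14 + 12.7)/(3/2) = 44.4667.
q₂(medium-cost) = (68 − 19 − (1/2)·44.4667) = 26.7667.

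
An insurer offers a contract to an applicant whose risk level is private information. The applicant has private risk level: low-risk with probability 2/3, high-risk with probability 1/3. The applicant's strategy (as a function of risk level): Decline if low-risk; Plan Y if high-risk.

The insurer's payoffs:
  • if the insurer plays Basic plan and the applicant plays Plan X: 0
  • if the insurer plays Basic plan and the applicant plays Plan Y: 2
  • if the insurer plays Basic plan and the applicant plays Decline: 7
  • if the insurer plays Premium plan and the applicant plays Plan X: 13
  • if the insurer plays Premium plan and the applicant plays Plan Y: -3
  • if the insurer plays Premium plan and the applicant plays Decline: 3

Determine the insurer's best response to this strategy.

E[Basic plan] = 2/3·(7) + 1/3·(2) = 16/3
E[Premium plan] = 2/3·(3) + 1/3·(-3) = 1
Best response: Basic plan (16/3 is the largest).

Basic plan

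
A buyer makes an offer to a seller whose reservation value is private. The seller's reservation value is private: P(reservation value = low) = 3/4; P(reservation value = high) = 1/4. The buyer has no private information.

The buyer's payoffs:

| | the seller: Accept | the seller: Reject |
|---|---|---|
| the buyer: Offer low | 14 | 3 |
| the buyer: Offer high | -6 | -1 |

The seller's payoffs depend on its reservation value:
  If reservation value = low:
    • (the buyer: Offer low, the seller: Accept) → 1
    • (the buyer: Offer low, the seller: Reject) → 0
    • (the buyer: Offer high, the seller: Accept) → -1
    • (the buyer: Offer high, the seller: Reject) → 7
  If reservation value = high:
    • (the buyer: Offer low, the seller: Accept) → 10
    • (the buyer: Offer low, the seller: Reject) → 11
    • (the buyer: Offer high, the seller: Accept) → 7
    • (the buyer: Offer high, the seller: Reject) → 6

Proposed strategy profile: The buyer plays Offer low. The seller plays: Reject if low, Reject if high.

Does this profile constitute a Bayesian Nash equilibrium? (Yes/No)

No

A profile is a BNE iff every type of every player is best-responding given beliefs about the other side.
The buyer plays Offer low: E[Offer low] = 3/4·(3) + 1/4·(3) = 3; E[Offer high] = -1. Best-responding. ✓
The seller (reservation value low), facing Offer low: Accept gives 1, Reject gives 0. Proposed Reject is not best — profitable deviation exists. ✗
The seller (reservation value high), facing Offer low: Accept gives 10, Reject gives 11. Proposed Reject is best. ✓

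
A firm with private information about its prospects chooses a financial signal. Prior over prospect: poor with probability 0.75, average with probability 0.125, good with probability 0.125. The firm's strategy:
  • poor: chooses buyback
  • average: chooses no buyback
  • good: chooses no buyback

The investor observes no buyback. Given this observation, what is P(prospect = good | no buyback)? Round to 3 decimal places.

P(no buyback) = 0.75·0 + 0.125·1 + 0.125·1 = 0.25
P(good | no buyback) = (0.125·1) / 0.25 = 0.125 / 0.25 = 0.5

0.500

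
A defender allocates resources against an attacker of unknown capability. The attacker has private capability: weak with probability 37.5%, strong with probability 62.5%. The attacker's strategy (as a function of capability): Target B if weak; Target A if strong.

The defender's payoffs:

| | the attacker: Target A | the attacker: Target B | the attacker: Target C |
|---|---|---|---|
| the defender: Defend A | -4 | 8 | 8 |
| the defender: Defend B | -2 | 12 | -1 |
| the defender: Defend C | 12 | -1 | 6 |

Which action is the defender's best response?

Defend C

Compute the defender's expected payoff for each action, taking the expectation over the attacker's type.
E[Defend A] = 0.375·(8) + 0.625·(-4) = 0.5
E[Defend B] = 0.375·(12) + 0.625·(-2) = 3.25
E[Defend C] = 0.375·(-1) + 0.625·(12) = 7.125
Best response: Defend C (7.125 is the largest).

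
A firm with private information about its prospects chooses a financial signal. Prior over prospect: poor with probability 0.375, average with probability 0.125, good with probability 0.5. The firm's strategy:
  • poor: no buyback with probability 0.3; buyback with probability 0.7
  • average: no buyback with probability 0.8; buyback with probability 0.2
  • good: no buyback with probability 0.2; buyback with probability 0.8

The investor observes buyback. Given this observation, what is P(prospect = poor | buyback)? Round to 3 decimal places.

Apply Bayes' rule using the sender's strategy as the likelihood.
P(buyback) = 0.375·0.7 + 0.125·0.2 + 0.5·0.8 = 0.6875
P(poor | buyback) = (0.375·0.7) / 0.6875 = 0.2625 / 0.6875 = 0.381818

0.382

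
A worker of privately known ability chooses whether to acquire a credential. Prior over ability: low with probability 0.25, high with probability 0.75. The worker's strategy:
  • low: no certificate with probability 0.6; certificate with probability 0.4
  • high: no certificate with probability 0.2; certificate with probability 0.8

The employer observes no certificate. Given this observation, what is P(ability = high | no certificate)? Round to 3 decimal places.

P(no certificate) = 0.25·0.6 + 0.75·0.2 = 0.3
P(high | no certificate) = (0.75·0.2) / 0.3 = 0.15 / 0.3 = 0.5

0.500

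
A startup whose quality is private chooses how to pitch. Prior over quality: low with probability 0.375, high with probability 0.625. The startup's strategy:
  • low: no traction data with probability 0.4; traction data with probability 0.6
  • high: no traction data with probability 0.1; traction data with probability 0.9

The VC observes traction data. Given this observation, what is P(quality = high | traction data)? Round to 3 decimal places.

P(traction data) = 0.375·0.6 + 0.625·0.9 = 0.7875
P(high | traction data) = (0.625·0.9) / 0.7875 = 0.5625 / 0.7875 = 0.714286

0.714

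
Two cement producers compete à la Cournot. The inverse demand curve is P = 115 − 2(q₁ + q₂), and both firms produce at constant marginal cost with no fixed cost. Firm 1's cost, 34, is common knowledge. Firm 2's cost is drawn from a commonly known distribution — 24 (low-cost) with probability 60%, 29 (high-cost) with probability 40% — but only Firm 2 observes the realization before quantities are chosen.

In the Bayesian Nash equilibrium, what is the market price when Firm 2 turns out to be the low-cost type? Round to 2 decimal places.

57.33

Type-c best response for Firm 2: q₂(c) = (115 − c)/4 − q₁/2.
Firm 1 maximizes expected profit; its first-order condition is 115 − 4q₁ − 2E[q₂] − 34 = 0.
Substituting E[q₂] and solving: E[c₂] = 26, so q₁ = (115 − 2·34 + 26)/6 = 12.1667.
q₂(low-cost) = 16.6667, so P = 115 − 2·(12.1667 + 16.6667) = 57.3333.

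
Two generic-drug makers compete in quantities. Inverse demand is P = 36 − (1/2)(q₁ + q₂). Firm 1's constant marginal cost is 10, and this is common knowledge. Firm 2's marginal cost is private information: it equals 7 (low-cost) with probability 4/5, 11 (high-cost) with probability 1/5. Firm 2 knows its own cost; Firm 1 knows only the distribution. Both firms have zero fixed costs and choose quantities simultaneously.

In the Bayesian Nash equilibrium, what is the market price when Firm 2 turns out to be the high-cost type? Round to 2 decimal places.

19.53

Firm 2 with cost c maximizes (36 − (1/2)(q₁+q₂) − c)·q₂, giving q₂(c) = (36 − c − (1/2)q₁).
E[c₂] = 4/5·7 + 1/5·11 = 7.8
Firm 1's FOC against E[q₂] yields q₁ = (36 − 2·10 + E[c₂])/(3/2) = (36 − 20 + 7.8)/(3/2) = 15.8667.
q₂(high-cost) = 17.0667, so P = 36 − (1/2)·(15.8667 + 17.0667) = 19.5333.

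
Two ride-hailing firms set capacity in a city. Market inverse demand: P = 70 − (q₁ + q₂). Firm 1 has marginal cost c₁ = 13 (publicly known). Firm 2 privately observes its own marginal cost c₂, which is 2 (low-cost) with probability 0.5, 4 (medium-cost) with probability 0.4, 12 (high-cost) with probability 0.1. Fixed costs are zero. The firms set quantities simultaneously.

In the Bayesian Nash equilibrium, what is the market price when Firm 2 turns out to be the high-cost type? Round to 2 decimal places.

Type-c best response for Firm 2: q₂(c) = (70 − c)/2 − q₁/2.
Firm 1 maximizes expected profit; its first-order condition is 70 − 2q₁ − E[q₂] − 13 = 0.
Substituting E[q₂] and solving: E[c₂] = 3.8, so q₁ = (70 − 2·13 + 3.8)/3 = 15.9333.
q₂(high-cost) = 21.0333, so P = 70 − (15.9333 + 21.0333) = 33.0333.

33.03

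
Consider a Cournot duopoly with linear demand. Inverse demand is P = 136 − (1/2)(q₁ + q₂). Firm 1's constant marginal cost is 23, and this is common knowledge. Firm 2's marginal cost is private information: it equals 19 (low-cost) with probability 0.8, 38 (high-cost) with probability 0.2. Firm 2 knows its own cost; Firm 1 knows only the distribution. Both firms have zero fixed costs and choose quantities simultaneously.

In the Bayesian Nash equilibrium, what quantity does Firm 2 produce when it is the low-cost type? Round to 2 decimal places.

Type-c best response for Firm 2: q₂(c) = (136 − c) − q₁/2.
Firm 1 maximizes expected profit; its first-order condition is 136 − q₁ − (1/2)E[q₂] − 23 = 0.
Substituting E[q₂] and solving: E[c₂] = 22.8, so q₁ = (136 − 2·23 + 22.8)/(3/2) = 75.2.
q₂(low-cost) = (136 − 19 − (1/2)·75.2) = 79.4.

79.40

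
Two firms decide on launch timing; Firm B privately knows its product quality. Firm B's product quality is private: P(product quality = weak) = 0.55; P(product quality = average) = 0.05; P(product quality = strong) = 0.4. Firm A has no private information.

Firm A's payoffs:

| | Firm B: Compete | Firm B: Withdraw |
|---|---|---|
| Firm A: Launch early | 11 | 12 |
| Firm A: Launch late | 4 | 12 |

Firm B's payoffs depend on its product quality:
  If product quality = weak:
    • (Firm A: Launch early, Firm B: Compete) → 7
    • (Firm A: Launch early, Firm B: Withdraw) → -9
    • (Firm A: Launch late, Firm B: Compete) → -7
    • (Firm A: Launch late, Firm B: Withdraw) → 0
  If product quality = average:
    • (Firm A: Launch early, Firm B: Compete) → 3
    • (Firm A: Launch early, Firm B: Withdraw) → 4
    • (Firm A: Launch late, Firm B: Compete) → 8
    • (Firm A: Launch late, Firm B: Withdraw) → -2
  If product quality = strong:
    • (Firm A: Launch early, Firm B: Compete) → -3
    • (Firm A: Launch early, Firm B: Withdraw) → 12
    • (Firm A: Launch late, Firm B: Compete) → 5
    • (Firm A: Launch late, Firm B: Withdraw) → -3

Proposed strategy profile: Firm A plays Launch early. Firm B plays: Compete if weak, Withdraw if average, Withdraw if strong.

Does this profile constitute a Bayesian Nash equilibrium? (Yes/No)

Yes

Firm A plays Launch early: E[Launch early] = 0.55·(11) + 0.05·(12) + 0.4·(12) = 11.45; E[Launch late] = 7.6. Best-responding. ✓
Firm B (product quality weak), facing Launch early: Compete gives 7, Withdraw gives -9. Proposed Compete is best. ✓
Firm B (product quality average), facing Launch early: Compete gives 3, Withdraw gives 4. Proposed Withdraw is best. ✓
Firm B (product quality strong), facing Launch early: Compete gives -3, Withdraw gives 12. Proposed Withdraw is best. ✓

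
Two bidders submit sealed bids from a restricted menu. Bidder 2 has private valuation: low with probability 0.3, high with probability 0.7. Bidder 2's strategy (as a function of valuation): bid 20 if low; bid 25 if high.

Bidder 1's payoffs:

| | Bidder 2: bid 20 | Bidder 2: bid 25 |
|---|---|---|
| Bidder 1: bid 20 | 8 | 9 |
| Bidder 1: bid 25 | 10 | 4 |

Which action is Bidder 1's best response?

E[bid 20] = 0.3·(8) + 0.7·(9) = 8.7
E[bid 25] = 0.3·(10) + 0.7·(4) = 5.8
Best response: bid 20 (8.7 is the largest).

bid 20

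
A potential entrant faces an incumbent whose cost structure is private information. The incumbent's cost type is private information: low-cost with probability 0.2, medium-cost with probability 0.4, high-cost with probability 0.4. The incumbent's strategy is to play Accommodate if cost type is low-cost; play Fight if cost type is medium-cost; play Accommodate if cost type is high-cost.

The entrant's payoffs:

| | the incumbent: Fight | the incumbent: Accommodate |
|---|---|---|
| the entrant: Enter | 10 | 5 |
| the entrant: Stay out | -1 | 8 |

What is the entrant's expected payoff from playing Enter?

Take the expectation over the incumbent's cost type, weighting each type's action by its prior probability.
E[Enter] = 0.2·5 + 0.4·10 + 0.4·5 = 1 + 4 + 2 = 7

7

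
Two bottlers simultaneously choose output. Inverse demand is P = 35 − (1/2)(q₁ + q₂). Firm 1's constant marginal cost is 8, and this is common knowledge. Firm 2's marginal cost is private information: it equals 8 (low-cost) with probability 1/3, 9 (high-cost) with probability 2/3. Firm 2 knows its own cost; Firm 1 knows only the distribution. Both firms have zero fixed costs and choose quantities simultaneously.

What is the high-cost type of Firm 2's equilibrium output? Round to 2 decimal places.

16.78

Type-c best response for Firm 2: q₂(c) = (35 − c) − q₁/2.
Firm 1 maximizes expected profit; its first-order condition is 35 − q₁ − (1/2)E[q₂] − 8 = 0.
Substituting E[q₂] and solving: E[c₂] = 8.66667, so q₁ = (35 − 2·8 + 8.66667)/(3/2) = 18.4444.
q₂(high-cost) = (35 − 9 − (1/2)·18.4444) = 16.7778.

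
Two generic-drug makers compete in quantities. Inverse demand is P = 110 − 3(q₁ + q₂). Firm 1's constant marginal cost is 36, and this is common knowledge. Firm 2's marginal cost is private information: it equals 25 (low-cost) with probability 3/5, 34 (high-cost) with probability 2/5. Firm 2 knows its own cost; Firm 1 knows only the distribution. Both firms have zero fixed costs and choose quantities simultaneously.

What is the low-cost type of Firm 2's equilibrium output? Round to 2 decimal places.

10.47

Type-c best response for Firm 2: q₂(c) = (110 − c)/6 − q₁/2.
Firm 1 maximizes expected profit; its first-order condition is 110 − 6q₁ − 3E[q₂] − 36 = 0.
Substituting E[q₂] and solving: E[c₂] = 28.6, so q₁ = (110 − 2·36 + 28.6)/9 = 7.4.
q₂(low-cost) = (110 − 25 − 3·7.4)/6 = 10.4667.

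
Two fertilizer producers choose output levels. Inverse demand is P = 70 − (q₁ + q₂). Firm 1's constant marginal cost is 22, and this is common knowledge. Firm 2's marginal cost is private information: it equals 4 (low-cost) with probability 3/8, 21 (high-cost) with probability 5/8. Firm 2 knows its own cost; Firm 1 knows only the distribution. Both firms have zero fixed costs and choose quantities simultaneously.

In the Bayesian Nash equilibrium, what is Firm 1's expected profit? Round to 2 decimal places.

Type-c best response for Firm 2: q₂(c) = (70 − c)/2 − q₁/2.
Firm 1 maximizes expected profit; its first-order condition is 70 − 2q₁ − E[q₂] − 22 = 0.
Substituting E[q₂] and solving: E[c₂] = 14.625, so q₁ = (70 − 2·22 + 14.625)/3 = 13.5417.
E[P] = 70 − (q₁ + E[q₂]) = 35.5417; Firm 1's expected profit = (E[P] − 22)·q₁ = (35.5417 − 22)·13.5417 = 183.377.

183.38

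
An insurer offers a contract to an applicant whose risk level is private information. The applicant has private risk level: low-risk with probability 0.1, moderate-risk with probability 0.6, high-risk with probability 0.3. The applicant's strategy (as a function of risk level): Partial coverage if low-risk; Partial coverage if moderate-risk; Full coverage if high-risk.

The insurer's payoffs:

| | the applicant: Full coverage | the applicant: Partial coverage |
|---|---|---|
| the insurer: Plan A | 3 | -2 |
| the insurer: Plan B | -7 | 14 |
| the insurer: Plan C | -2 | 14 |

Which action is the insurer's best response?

E[Plan A] = 0.1·(-2) + 0.6·(-2) + 0.3·(3) = -0.5
E[Plan B] = 0.1·(14) + 0.6·(14) + 0.3·(-7) = 7.7
E[Plan C] = 0.1·(14) + 0.6·(14) + 0.3·(-2) = 9.2
Best response: Plan C (9.2 is the largest).

Plan C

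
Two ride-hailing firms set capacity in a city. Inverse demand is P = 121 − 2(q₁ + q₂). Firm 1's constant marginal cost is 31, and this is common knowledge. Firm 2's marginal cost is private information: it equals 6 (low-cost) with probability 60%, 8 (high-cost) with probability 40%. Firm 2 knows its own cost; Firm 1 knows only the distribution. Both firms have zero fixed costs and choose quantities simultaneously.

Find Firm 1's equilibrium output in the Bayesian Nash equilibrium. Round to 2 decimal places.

Firm 2 with cost c maximizes (121 − 2(q₁+q₂) − c)·q₂, giving q₂(c) = (121 − c − 2q₁)/4.
E[c₂] = 0.6·6 + 0.4·8 = 6.8
Firm 1's FOC against E[q₂] yields q₁ = (121 − 2·31 + E[c₂])/6 = (121 − 62 + 6.8)/6 = 10.9667.

10.97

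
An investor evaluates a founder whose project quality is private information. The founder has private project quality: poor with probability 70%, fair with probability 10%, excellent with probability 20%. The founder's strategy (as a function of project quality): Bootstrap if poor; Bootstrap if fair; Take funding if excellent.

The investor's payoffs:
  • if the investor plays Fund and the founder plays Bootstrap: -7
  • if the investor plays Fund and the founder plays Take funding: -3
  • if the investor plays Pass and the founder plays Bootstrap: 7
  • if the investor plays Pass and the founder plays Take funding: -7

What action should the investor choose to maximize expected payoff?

Pass

Compute the investor's expected payoff for each action, taking the expectation over the founder's type.
E[Fund] = 0.7·(-7) + 0.1·(-7) + 0.2·(-3) = -6.2
E[Pass] = 0.7·(7) + 0.1·(7) + 0.2·(-7) = 4.2
Best response: Pass (4.2 is the largest).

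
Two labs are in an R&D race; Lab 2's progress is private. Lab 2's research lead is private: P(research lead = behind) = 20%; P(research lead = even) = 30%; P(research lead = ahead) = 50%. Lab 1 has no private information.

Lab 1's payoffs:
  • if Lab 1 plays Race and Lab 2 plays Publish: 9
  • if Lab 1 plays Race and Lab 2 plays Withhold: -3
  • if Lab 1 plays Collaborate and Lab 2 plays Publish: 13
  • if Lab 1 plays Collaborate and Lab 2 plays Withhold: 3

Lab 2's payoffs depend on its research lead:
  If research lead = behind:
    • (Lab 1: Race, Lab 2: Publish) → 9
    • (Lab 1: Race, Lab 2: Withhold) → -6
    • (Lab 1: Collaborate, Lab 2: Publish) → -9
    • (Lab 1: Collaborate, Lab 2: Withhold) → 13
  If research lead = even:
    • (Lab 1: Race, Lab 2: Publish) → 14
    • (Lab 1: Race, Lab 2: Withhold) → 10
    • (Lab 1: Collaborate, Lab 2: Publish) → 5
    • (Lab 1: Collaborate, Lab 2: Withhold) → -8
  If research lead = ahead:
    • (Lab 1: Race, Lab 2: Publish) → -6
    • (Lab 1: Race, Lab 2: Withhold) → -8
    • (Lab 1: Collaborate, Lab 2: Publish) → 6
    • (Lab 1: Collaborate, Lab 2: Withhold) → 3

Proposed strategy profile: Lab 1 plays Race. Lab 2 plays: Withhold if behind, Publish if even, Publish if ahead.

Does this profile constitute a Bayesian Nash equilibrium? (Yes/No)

A profile is a BNE iff every type of every player is best-responding given beliefs about the other side.
Lab 1 plays Race: E[Race] = 0.2·(-3) + 0.3·(9) + 0.5·(9) = 6.6; E[Collaborate] = 11. Not best-responding. ✗
Lab 2 (research lead behind), facing Race: Publish gives 9, Withhold gives -6. Proposed Withhold is not best — profitable deviation exists. ✗
Lab 2 (research lead even), facing Race: Publish gives 14, Withhold gives 10. Proposed Publish is best. ✓
Lab 2 (research lead ahead), facing Race: Publish gives -6, Withhold gives -8. Proposed Publish is best. ✓

No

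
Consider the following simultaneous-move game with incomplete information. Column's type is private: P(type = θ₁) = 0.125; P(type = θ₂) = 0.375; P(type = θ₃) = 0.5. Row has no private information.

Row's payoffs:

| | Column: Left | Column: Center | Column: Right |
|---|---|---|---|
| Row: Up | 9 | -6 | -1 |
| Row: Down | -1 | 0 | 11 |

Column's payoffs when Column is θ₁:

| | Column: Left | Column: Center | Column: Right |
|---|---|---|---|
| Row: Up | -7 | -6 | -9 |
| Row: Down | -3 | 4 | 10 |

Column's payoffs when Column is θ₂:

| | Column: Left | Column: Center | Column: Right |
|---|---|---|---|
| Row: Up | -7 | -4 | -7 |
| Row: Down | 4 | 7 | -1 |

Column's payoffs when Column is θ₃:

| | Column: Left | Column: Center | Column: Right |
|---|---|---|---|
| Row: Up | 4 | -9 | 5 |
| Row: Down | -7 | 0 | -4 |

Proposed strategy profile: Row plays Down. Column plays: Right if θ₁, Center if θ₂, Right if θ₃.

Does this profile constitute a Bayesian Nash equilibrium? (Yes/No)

A profile is a BNE iff every type of every player is best-responding given beliefs about the other side.
Row plays Down: E[Down] = 0.125·(11) + 0.375·(0) + 0.5·(11) = 6.875; E[Up] = -2.875. Best-responding. ✓
Column (type θ₁), facing Down: Left gives -3, Center gives 4, Right gives 10. Proposed Right is best. ✓
Column (type θ₂), facing Down: Left gives 4, Center gives 7, Right gives -1. Proposed Center is best. ✓
Column (type θ₃), facing Down: Left gives -7, Center gives 0, Right gives -4. Proposed Right is not best — profitable deviation exists. ✗

No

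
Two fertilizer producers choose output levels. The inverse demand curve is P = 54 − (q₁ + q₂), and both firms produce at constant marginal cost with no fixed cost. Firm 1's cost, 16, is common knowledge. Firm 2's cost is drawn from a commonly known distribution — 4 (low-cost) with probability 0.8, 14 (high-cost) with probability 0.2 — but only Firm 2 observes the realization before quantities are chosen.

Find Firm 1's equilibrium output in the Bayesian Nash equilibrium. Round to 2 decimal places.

Each type of Firm 2 best-responds to q₁; Firm 1 best-responds to the expected q₂ over Firm 2's types.
Firm 2 with cost c maximizes (54 − (q₁+q₂) − c)·q₂, giving q₂(c) = (54 − c − q₁)/2.
E[c₂] = 0.8·4 + 0.2·14 = 6
Firm 1's FOC against E[q₂] yields q₁ = (54 − 2·16 + E[c₂])/3 = (54 − 32 + 6)/3 = 9.33333.

9.33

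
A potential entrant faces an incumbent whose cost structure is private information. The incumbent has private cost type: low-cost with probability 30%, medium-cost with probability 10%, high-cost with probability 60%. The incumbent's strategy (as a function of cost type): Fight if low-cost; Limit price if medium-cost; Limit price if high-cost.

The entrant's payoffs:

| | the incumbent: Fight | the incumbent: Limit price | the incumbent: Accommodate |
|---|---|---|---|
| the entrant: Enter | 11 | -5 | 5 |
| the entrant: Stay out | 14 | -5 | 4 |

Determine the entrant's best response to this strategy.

Compute the entrant's expected payoff for each action, taking the expectation over the incumbent's type.
E[Enter] = 0.3·(11) + 0.1·(-5) + 0.6·(-5) = -0.2
E[Stay out] = 0.3·(14) + 0.1·(-5) + 0.6·(-5) = 0.7
Best response: Stay out (0.7 is the largest).

Stay out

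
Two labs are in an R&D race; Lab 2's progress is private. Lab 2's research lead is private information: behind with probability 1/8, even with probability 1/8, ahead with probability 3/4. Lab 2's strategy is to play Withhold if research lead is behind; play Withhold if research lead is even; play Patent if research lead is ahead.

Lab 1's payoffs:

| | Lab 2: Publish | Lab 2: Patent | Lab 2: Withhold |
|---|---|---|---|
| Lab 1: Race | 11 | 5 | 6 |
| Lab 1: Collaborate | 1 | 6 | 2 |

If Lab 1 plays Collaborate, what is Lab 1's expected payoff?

5

E[Collaborate] = 1/8·2 + 1/8·2 + 3/4·6 = 1/4 + 1/4 + 9/2 = 5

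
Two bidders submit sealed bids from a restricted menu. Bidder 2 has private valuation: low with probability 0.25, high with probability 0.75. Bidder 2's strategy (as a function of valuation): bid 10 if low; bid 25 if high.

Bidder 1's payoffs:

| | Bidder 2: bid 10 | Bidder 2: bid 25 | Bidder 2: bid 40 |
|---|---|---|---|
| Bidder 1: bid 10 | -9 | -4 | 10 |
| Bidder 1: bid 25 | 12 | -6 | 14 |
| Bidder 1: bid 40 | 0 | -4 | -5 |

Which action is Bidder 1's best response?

E[bid 10] = 0.25·(-9) + 0.75·(-4) = -5.25
E[bid 25] = 0.25·(12) + 0.75·(-6) = -1.5
E[bid 40] = 0.25·(0) + 0.75·(-4) = -3
Best response: bid 25 (-1.5 is the largest).

bid 25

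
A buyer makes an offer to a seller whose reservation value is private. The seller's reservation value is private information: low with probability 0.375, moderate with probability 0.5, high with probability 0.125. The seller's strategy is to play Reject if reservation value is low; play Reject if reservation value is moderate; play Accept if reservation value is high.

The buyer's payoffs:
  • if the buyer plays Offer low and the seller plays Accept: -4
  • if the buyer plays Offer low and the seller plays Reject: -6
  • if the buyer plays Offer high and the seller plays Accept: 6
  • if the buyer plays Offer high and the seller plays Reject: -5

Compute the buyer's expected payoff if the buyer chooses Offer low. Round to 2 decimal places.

E[Offer low] = 0.375·(-6) + 0.5·(-6) + 0.125·(-4) = (-2.25) + (-3) + (-0.5) = -5.75

-5.75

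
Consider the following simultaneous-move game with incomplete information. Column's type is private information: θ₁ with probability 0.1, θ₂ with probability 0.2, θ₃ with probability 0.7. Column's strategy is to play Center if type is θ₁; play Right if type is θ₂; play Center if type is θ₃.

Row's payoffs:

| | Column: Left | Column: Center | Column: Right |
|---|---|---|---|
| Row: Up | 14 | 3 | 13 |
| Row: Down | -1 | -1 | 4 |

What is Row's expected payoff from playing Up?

5

E[Up] = 0.1·3 + 0.2·13 + 0.7·3 = 0.3 + 2.6 + 2.1 = 5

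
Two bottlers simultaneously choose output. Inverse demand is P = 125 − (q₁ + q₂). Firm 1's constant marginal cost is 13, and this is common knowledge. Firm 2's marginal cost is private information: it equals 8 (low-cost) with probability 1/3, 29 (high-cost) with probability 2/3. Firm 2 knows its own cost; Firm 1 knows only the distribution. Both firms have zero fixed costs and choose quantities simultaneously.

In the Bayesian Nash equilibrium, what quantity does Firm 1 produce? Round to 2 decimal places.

Type-c best response for Firm 2: q₂(c) = (125 − c)/2 − q₁/2.
Firm 1 maximizes expected profit; its first-order condition is 125 − 2q₁ − E[q₂] − 13 = 0.
Substituting E[q₂] and solving: E[c₂] = 22, so q₁ = (125 − 2·13 + 22)/3 = 40.3333.

40.33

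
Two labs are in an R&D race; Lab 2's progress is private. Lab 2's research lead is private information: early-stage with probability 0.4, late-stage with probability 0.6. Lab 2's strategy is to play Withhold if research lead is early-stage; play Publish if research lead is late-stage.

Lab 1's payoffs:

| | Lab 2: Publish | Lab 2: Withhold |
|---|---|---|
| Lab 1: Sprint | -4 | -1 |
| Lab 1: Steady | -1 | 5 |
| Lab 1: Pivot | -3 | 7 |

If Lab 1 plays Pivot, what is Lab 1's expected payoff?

1

E[Pivot] = 0.4·7 + 0.6·(-3) = 2.8 + (-1.8) = 1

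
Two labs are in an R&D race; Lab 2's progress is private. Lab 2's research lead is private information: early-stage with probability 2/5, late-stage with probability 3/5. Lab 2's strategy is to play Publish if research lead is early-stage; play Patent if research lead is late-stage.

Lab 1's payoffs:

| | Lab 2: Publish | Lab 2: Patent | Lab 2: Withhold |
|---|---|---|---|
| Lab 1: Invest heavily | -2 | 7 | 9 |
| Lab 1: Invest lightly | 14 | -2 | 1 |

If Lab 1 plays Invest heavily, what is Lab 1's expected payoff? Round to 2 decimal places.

3.40

E[Invest heavily] = 2/5·(-2) + 3/5·7 = (-4/5) + 21/5 = 17/5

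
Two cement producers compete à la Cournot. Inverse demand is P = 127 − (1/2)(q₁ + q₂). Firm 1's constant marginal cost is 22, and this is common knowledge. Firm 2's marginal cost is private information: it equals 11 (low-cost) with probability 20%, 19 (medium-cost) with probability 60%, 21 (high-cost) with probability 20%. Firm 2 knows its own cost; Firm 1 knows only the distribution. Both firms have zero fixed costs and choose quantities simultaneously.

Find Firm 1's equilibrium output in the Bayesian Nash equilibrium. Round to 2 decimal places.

Firm 2 with cost c maximizes (127 − (1/2)(q₁+q₂) − c)·q₂, giving q₂(c) = (127 − c − (1/2)q₁).
E[c₂] = 0.2·11 + 0.6·19 + 0.2·21 = 17.8
Firm 1's FOC against E[q₂] yields q₁ = (127 − 2·22 + E[c₂])/(3/2) = (127 − 44 + 17.8)/(3/2) = 67.2.

67.20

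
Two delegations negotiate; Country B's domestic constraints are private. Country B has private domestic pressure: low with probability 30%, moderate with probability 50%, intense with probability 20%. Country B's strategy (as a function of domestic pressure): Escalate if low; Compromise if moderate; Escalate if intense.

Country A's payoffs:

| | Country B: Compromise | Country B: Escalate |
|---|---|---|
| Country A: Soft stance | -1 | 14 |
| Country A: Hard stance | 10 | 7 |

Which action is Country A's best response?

Hard stance

E[Soft stance] = 0.3·(14) + 0.5·(-1) + 0.2·(14) = 6.5
E[Hard stance] = 0.3·(7) + 0.5·(10) + 0.2·(7) = 8.5
Best response: Hard stance (8.5 is the largest).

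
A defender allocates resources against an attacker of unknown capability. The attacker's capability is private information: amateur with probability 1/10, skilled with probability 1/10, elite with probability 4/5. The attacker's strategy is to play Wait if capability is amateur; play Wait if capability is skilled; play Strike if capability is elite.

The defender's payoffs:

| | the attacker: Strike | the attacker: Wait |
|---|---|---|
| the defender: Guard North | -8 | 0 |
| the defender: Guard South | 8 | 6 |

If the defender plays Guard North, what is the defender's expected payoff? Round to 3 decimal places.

-6.400

E[Guard North] = 1/10·0 + 1/10·0 + 4/5·(-8) = 0 + 0 + (-32/5) = -32/5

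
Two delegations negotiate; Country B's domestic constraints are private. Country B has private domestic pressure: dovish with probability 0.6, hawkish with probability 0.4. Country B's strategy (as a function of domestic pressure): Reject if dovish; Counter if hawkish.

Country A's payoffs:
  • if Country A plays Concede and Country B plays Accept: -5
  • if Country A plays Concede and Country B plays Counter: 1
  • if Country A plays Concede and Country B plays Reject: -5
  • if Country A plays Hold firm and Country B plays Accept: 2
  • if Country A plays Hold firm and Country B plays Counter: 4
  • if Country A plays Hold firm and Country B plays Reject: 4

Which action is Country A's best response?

Compute Country A's expected payoff for each action, taking the expectation over Country B's type.
E[Concede] = 0.6·(-5) + 0.4·(1) = -2.6
E[Hold firm] = 0.6·(4) + 0.4·(4) = 4
Best response: Hold firm (4 is the largest).

Hold firm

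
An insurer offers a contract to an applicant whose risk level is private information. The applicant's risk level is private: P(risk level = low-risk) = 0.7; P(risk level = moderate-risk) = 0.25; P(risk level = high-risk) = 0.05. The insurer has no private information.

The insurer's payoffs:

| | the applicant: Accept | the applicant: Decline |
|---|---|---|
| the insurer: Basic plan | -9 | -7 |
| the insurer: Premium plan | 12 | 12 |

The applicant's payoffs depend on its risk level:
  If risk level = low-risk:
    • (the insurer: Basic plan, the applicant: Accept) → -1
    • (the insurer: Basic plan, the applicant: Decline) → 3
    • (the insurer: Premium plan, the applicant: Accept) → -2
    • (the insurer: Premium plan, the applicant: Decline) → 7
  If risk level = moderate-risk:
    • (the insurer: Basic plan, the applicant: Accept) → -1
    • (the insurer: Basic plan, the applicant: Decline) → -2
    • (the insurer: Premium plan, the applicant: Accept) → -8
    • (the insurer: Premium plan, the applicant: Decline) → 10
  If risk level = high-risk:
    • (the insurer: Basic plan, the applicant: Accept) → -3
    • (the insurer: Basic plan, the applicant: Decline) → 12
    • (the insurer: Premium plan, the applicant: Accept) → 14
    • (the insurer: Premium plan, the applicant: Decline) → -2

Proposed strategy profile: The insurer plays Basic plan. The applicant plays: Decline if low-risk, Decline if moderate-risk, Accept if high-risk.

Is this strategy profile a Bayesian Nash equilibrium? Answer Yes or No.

No

The insurer plays Basic plan: E[Basic plan] = 0.7·(-7) + 0.25·(-7) + 0.05·(-9) = -7.1; E[Premium plan] = 12. Not best-responding. ✗
The applicant (risk level low-risk), facing Basic plan: Accept gives -1, Decline gives 3. Proposed Decline is best. ✓
The applicant (risk level moderate-risk), facing Basic plan: Accept gives -1, Decline gives -2. Proposed Decline is not best — profitable deviation exists. ✗
The applicant (risk level high-risk), facing Basic plan: Accept gives -3, Decline gives 12. Proposed Accept is not best — profitable deviation exists. ✗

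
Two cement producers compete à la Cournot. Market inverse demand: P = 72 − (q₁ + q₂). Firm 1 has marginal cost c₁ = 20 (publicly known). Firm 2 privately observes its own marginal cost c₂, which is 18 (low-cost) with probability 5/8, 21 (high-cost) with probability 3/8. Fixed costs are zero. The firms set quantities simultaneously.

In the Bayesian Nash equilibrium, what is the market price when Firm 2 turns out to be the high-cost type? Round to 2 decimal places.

37.98

Type-c best response for Firm 2: q₂(c) = (72 − c)/2 − q₁/2.
Firm 1 maximizes expected profit; its first-order condition is 72 − 2q₁ − E[q₂] − 20 = 0.
Substituting E[q₂] and solving: E[c₂] = 19.125, so q₁ = (72 − 2·20 + 19.125)/3 = 17.0417.
q₂(high-cost) = 16.9792, so P = 72 − (17.0417 + 16.9792) = 37.9792.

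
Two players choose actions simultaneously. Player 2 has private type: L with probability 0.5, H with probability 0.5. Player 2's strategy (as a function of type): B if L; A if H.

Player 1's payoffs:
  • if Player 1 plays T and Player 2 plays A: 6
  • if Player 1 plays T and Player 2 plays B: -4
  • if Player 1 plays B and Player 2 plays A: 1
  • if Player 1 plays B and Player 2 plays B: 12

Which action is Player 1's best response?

Compute Player 1's expected payoff for each action, taking the expectation over Player 2's type.
E[T] = 0.5·(-4) + 0.5·(6) = 1
E[B] = 0.5·(12) + 0.5·(1) = 6.5
Best response: B (6.5 is the largest).

B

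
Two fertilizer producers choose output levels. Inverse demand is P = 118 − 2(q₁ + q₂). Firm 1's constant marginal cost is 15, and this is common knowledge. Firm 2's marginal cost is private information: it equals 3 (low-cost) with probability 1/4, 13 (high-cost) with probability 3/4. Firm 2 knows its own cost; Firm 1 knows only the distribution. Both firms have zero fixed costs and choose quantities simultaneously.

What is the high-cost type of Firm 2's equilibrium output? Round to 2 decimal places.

18.04

Each type of Firm 2 best-responds to q₁; Firm 1 best-responds to the expected q₂ over Firm 2's types.
Firm 2 with cost c maximizes (118 − 2(q₁+q₂) − c)·q₂, giving q₂(c) = (118 − c − 2q₁)/4.
E[c₂] = 1/4·3 + 3/4·13 = 10.5
Firm 1's FOC against E[q₂] yields q₁ = (118 − 2·15 + E[c₂])/6 = (118 − 30 + 10.5)/6 = 16.4167.
q₂(high-cost) = (118 − 13 − 2·16.4167)/4 = 18.0417.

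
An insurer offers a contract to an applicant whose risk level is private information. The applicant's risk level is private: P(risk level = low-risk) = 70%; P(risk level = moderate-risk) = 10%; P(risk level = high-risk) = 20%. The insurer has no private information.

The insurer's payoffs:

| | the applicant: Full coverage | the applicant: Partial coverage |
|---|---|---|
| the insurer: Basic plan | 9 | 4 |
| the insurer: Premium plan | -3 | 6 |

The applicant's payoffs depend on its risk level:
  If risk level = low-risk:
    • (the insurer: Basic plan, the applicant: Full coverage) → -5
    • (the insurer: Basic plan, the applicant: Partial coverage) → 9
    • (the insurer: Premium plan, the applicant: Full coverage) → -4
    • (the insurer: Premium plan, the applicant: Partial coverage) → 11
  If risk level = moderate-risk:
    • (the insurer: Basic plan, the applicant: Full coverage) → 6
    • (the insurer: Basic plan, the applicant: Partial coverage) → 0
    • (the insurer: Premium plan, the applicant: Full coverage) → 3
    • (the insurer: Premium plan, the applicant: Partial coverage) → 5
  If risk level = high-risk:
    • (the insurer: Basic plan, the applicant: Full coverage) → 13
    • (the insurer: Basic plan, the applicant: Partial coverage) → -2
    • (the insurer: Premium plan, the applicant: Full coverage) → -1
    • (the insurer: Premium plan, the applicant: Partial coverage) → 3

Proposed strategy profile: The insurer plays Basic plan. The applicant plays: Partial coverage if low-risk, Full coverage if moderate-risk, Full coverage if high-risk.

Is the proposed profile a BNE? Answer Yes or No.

A profile is a BNE iff every type of every player is best-responding given beliefs about the other side.
The insurer plays Basic plan: E[Basic plan] = 0.7·(4) + 0.1·(9) + 0.2·(9) = 5.5; E[Premium plan] = 3.3. Best-responding. ✓
The applicant (risk level low-risk), facing Basic plan: Full coverage gives -5, Partial coverage gives 9. Proposed Partial coverage is best. ✓
The applicant (risk level moderate-risk), facing Basic plan: Full coverage gives 6, Partial coverage gives 0. Proposed Full coverage is best. ✓
The applicant (risk level high-risk), facing Basic plan: Full coverage gives 13, Partial coverage gives -2. Proposed Full coverage is best. ✓

Yes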